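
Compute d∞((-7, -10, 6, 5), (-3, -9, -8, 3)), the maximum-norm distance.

max(|x_i - y_i|) = max(|-7 - (-3)|, |-10 - (-9)|, |6 - (-8)|, |5 - 3|) = max(4, 1, 14, 2) = 14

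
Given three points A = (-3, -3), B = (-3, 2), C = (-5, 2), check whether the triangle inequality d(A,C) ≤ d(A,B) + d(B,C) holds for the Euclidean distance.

d(A,B) = √(0² + 5²) = √25 = 5, d(B,C) = √(2² + 0²) = √4 = 2, d(A,C) = √(2² + 5²) = √29 ≈ 5.3852.
d(A,C) ≈ 5.3852 ≤ 5 + 2 = 7. Triangle inequality is satisfied.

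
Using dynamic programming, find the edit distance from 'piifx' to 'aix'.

Let D[i][j] be the edit distance between the first i characters of 'piifx' and the first j characters of 'aix', with D[i][0] = i, D[0][j] = j, and D[i][j] = D[i-1][j-1] if the characters match, else 1 + min(D[i-1][j], D[i][j-1], D[i-1][j-1]). Filling the table (rows: prefixes of 'piifx', columns: prefixes of 'aix'):
     ε  a  i  x
  ε  0  1  2  3
  p  1  1  2  3
  i  2  2  1  2
  i  3  3  2  2
  f  4  4  3  3
  x  5  5  4  3
The bottom-right entry gives D[5][3] = 3, so no sequence of fewer than 3 edits works. Backtracking through the table gives one optimal edit sequence (3 edits):
  piifx → iifx (del p @1)
  iifx → aifx (sub i→a @1)
  aifx → aix (del f @3)
Edit distance = 3.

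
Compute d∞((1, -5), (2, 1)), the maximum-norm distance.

max(|x_i - y_i|) = max(|1 - 2|, |-5 - 1|) = max(1, 6) = 6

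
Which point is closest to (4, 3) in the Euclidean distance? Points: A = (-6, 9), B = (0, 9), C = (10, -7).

Distances: d(A) ≈ 11.6619, d(B) ≈ 7.2111, d(C) ≈ 11.6619. Nearest: B = (0, 9) with distance 7.2111.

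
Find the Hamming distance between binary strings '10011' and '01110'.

Differing positions: 1, 2, 3, 5. Hamming distance = 4.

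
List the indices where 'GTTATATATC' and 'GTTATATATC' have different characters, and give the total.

Differing positions: none. Hamming distance = 0.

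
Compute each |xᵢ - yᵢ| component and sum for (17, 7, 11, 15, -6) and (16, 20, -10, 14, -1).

Σ|x_i - y_i| = |17 - 16| + |7 - 20| + |11 - (-10)| + |15 - 14| + |-6 - (-1)| = 1 + 13 + 21 + 1 + 5 = 41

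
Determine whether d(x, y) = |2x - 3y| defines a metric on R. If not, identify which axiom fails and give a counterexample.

No. d fails symmetry: d(7, 4) = |2·7 - 3·4| = |2| = 2, but d(4, 7) = |2·4 - 3·7| = |-13| = 13. Since 2 ≠ 13, d(x,y) ≠ d(y,x) in general.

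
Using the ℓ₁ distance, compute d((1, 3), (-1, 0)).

Σ|x_i - y_i| = |1 - (-1)| + |3 - 0| = 2 + 3 = 5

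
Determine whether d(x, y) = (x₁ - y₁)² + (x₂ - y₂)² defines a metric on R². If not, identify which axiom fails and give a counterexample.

No. The squared Euclidean distance fails the triangle inequality. Counterexample: x = (0, 0), y = (4, 2), z = (8, 4). d(x,z) = 8² + 4² = 80, but d(x,y) + d(y,z) = (4² + 2²) + (4² + 2²) = 20 + 20 = 40. Since 80 > 40, the triangle inequality is violated. (Note: √d, the ordinary Euclidean distance, IS a metric.)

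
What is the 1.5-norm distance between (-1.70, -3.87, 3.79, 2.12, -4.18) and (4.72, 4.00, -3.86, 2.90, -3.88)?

(Σ|x_i - y_i|^1.5)^(1/1.5) = (|-1.7 - 4.72|^1.5 + |-3.87 - 4|^1.5 + |3.79 - (-3.86)|^1.5 + |2.12 - 2.9|^1.5 + |-4.18 - (-3.88)|^1.5)^(1/1.5)
= (6.42^1.5 + 7.87^1.5 + 7.65^1.5 + 0.78^1.5 + 0.3^1.5)^(1/1.5) ≈ (16.2668 + 22.0781 + 21.1589 + 0.6889 + 0.1643)^(1/1.5) = (60.357)^(1/1.5) ≈ 15.3869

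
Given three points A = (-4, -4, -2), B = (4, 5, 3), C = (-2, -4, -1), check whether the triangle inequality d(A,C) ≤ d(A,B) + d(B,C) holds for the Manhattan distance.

d(A,B) = 8 + 9 + 5 = 22, d(B,C) = 6 + 9 + 4 = 19, d(A,C) = 2 + 0 + 1 = 3.
d(A,C) = 3 ≤ 22 + 19 = 41. Triangle inequality is satisfied.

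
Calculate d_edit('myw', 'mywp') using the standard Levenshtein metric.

Let D[i][j] be the edit distance between the first i characters of 'myw' and the first j characters of 'mywp', with D[i][0] = i, D[0][j] = j, and D[i][j] = D[i-1][j-1] if the characters match, else 1 + min(D[i-1][j], D[i][j-1], D[i-1][j-1]). Filling the table (rows: prefixes of 'myw', columns: prefixes of 'mywp'):
     ε  m  y  w  p
  ε  0  1  2  3  4
  m  1  0  1  2  3
  y  2  1  0  1  2
  w  3  2  1  0  1
The bottom-right entry gives D[3][4] = 1, so no sequence of fewer than 1 edit works. Backtracking through the table gives one optimal edit sequence (1 edit):
  myw → mywp (ins p @4)
Edit distance = 1.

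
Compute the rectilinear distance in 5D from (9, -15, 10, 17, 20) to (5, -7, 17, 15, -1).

Σ|x_i - y_i| = |9 - 5| + |-15 - (-7)| + |10 - 17| + |17 - 15| + |20 - (-1)| = 4 + 8 + 7 + 2 + 21 = 42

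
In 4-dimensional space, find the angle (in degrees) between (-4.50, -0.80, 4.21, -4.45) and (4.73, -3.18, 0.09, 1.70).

With u = (-4.50, -0.80, 4.21, -4.45), v = (4.73, -3.18, 0.09, 1.70):
u·v = (-4.5)·4.73 + (-0.8)·(-3.18) + 4.21·0.09 + (-4.45)·1.7 = (-21.285) + 2.544 + 0.3789 + (-7.565) = -25.9271.
|u| = √((-4.5)² + (-0.8)² + 4.21² + (-4.45)²) = √(20.25 + 0.64 + 17.7241 + 19.8025) = √58.4166, |v| = √(4.73² + (-3.18)² + 0.09² + 1.7²) = √(22.3729 + 10.1124 + 0.0081 + 2.89) = √35.3834.
cos θ = (u·v)/(|u||v|) = -25.9271/(√58.4166·√35.3834) ≈ -0.570277
θ = arccos(-0.570277) ≈ 124.77°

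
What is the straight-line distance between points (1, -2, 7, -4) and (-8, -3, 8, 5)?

√(Σ(x_i - y_i)²) = √((1 - (-8))² + (-2 - (-3))² + (7 - 8)² + (-4 - 5)²)
= √(9² + 1² + (-1)² + (-9)²) = √(81 + 1 + 1 + 81) = √164 ≈ 12.8062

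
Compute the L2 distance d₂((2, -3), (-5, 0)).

√(Σ(x_i - y_i)²) = √((2 - (-5))² + (-3 - 0)²)
= √(7² + (-3)²) = √(49 + 9) = √58 ≈ 7.6158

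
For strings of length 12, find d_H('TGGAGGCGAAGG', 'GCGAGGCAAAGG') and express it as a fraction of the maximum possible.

Differing positions: 1, 2, 8. Hamming distance = 3. The maximum possible Hamming distance for length-12 strings is 12, so d_H/12 = 3/12 = 0.25.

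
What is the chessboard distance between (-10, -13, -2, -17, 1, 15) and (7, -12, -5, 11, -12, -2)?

max(|x_i - y_i|) = max(|-10 - 7|, |-13 - (-12)|, |-2 - (-5)|, |-17 - 11|, |1 - (-12)|, |15 - (-2)|) = max(17, 1, 3, 28, 13, 17) = 28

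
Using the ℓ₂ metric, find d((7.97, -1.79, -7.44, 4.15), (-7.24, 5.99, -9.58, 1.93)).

√(Σ(x_i - y_i)²) = √((7.97 - (-7.24))² + (-1.79 - 5.99)² + (-7.44 - (-9.58))² + (4.15 - 1.93)²)
= √(15.21² + (-7.78)² + 2.14² + 2.22²) = √(231.3441 + 60.5284 + 4.5796 + 4.9284) = √301.3805 ≈ 17.3603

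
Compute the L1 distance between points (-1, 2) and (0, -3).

Σ|x_i - y_i| = |-1 - 0| + |2 - (-3)| = 1 + 5 = 6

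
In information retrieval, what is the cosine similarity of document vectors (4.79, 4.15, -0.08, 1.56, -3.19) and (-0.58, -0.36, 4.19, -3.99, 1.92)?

With u = (4.79, 4.15, -0.08, 1.56, -3.19), v = (-0.58, -0.36, 4.19, -3.99, 1.92):
u·v = 4.79·(-0.58) + 4.15·(-0.36) + (-0.08)·4.19 + 1.56·(-3.99) + (-3.19)·1.92 = (-2.7782) + (-1.494) + (-0.3352) + (-6.2244) + (-6.1248) = -16.9566.
|u| = √(4.79² + 4.15² + (-0.08)² + 1.56² + (-3.19)²) = √(22.9441 + 17.2225 + 0.0064 + 2.4336 + 10.1761) = √52.7827, |v| = √((-0.58)² + (-0.36)² + 4.19² + (-3.99)² + 1.92²) = √(0.3364 + 0.1296 + 17.5561 + 15.9201 + 3.6864) = √37.6286.
cos θ = (u·v)/(|u||v|) = -16.9566/(√52.7827·√37.6286) ≈ -0.3805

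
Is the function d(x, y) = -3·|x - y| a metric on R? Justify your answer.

No. With c = -3 < 0, d fails non-negativity: d(2, 7) = -3·|2 - 7| = -3·5 = -15 < 0.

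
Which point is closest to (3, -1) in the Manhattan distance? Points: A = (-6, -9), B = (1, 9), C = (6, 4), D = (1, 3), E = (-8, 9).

Distances: d(A) = 17, d(B) = 12, d(C) = 8, d(D) = 6, d(E) = 21. Nearest: D = (1, 3) with distance 6.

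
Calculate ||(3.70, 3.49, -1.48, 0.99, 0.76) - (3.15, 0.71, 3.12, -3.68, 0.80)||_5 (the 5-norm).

(Σ|x_i - y_i|^5)^(1/5) = (|3.7 - 3.15|^5 + |3.49 - 0.71|^5 + |-1.48 - 3.12|^5 + |0.99 - (-3.68)|^5 + |0.76 - 0.8|^5)^(1/5)
= (0.55^5 + 2.78^5 + 4.6^5 + 4.67^5 + 0.04^5)^(1/5) ≈ (0.0503 + 166.0443 + 2059.6298 + 2221.1833 + 0)^(1/5) = (4446.9077)^(1/5) ≈ 5.3655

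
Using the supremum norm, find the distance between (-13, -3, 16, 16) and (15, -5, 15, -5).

max(|x_i - y_i|) = max(|-13 - 15|, |-3 - (-5)|, |16 - 15|, |16 - (-5)|) = max(28, 2, 1, 21) = 28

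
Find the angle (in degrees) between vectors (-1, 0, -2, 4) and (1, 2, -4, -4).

With u = (-1, 0, -2, 4), v = (1, 2, -4, -4):
u·v = (-1)·1 + 0·2 + (-2)·(-4) + 4·(-4) = (-1) + 0 + 8 + (-16) = -9.
|u| = √((-1)² + 0² + (-2)² + 4²) = √21, |v| = √(1² + 2² + (-4)² + (-4)²) = √37, so |u||v| = √(21·37) = √777.
cos θ = (u·v)/(|u||v|) = -9/√777 ≈ -0.322873
θ = arccos(-0.322873) ≈ 108.84°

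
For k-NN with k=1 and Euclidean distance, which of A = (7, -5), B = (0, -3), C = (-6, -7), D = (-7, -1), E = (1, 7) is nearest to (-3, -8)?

Distances: d(A) ≈ 10.4403, d(B) ≈ 5.831, d(C) ≈ 3.1623, d(D) ≈ 8.0623, d(E) ≈ 15.5242. Nearest: C = (-6, -7) with distance 3.1623.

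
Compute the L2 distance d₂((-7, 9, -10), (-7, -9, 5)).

√(Σ(x_i - y_i)²) = √((-7 - (-7))² + (9 - (-9))² + (-10 - 5)²)
= √(0² + 18² + (-15)²) = √(0 + 324 + 225) = √549 ≈ 23.4307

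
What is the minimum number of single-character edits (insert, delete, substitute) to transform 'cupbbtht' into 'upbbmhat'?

Let D[i][j] be the edit distance between the first i characters of 'cupbbtht' and the first j characters of 'upbbmhat', with D[i][0] = i, D[0][j] = j, and D[i][j] = D[i-1][j-1] if the characters match, else 1 + min(D[i-1][j], D[i][j-1], D[i-1][j-1]). Filling the table (rows: prefixes of 'cupbbtht', columns: prefixes of 'upbbmhat'):
     ε  u  p  b  b  m  h  a  t
  ε  0  1  2  3  4  5  6  7  8
  c  1  1  2  3  4  5  6  7  8
  u  2  1  2  3  4  5  6  7  8
  p  3  2  1  2  3  4  5  6  7
  b  4  3  2  1  2  3  4  5  6
  b  5  4  3  2  1  2  3  4  5
  t  6  5  4  3  2  2  3  4  4
  h  7  6  5  4  3  3  2  3  4
  t  8  7  6  5  4  4  3  3  3
The bottom-right entry gives D[8][8] = 3, so no sequence of fewer than 3 edits works. Backtracking through the table gives one optimal edit sequence (3 edits):
  cupbbtht → upbbtht (del c @1)
  upbbtht → upbbmht (sub t→m @5)
  upbbmht → upbbmhat (ins a @7)
Edit distance = 3.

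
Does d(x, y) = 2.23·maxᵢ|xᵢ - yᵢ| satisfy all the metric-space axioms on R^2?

Yes. The L∞ (Chebyshev) norm induces a metric on R^2, and multiplying a metric by a positive constant 2.23 > 0 preserves all four axioms: non-negativity (2.23·||x-y|| ≥ 0), identity (2.23·||x-y|| = 0 ⟺ ||x-y|| = 0 ⟺ x = y), symmetry (||x-y|| = ||y-x||), and the triangle inequality (2.23·||x-z|| ≤ 2.23·||x-y|| + 2.23·||y-z||). So d is a metric.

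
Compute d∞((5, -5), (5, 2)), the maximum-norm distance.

max(|x_i - y_i|) = max(|5 - 5|, |-5 - 2|) = max(0, 7) = 7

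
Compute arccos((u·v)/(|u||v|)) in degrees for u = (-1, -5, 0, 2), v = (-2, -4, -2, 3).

With u = (-1, -5, 0, 2), v = (-2, -4, -2, 3):
u·v = (-1)·(-2) + (-5)·(-4) + 0·(-2) + 2·3 = 2 + 20 + 0 + 6 = 28.
|u| = √((-1)² + (-5)² + 0² + 2²) = √30, |v| = √((-2)² + (-4)² + (-2)² + 3²) = √33, so |u||v| = √(30·33) = √990.
cos θ = (u·v)/(|u||v|) = 28/√990 ≈ 0.889898
θ = arccos(0.889898) ≈ 27.14°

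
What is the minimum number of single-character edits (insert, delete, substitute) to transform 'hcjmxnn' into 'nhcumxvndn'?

Let D[i][j] be the edit distance between the first i characters of 'hcjmxnn' and the first j characters of 'nhcumxvndn', with D[i][0] = i, D[0][j] = j, and D[i][j] = D[i-1][j-1] if the characters match, else 1 + min(D[i-1][j], D[i][j-1], D[i-1][j-1]). Filling the table (rows: prefixes of 'hcjmxnn', columns: prefixes of 'nhcumxvndn'):
     ε  n  h  c  u  m  x  v  n  d  n
  ε  0  1  2  3  4  5  6  7  8  9 10
  h  1  1  1  2  3  4  5  6  7  8  9
  c  2  2  2  1  2  3  4  5  6  7  8
  j  3  3  3  2  2  3  4  5  6  7  8
  m  4  4  4  3  3  2  3  4  5  6  7
  x  5  5  5  4  4  3  2  3  4  5  6
  n  6  5  6  5  5  4  3  3  3  4  5
  n  7  6  6  6  6  5  4  4  3  4  4
The bottom-right entry gives D[7][10] = 4, so no sequence of fewer than 4 edits works. Backtracking through the table gives one optimal edit sequence (4 edits):
  hcjmxnn → nhcjmxnn (ins n @1)
  nhcjmxnn → nhcumxnn (sub j→u @4)
  nhcumxnn → nhcumxvnn (ins v @7)
  nhcumxvnn → nhcumxvndn (ins d @9)
Edit distance = 4.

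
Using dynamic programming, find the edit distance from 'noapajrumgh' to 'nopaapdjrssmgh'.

Let D[i][j] be the edit distance between the first i characters of 'noapajrumgh' and the first j characters of 'nopaapdjrssmgh', with D[i][0] = i, D[0][j] = j, and D[i][j] = D[i-1][j-1] if the characters match, else 1 + min(D[i-1][j], D[i][j-1], D[i-1][j-1]). Filling the table (rows: prefixes of 'noapajrumgh', columns: prefixes of 'nopaapdjrssmgh'):
     ε  n  o  p  a  a  p  d  j  r  s  s  m  g  h
  ε  0  1  2  3  4  5  6  7  8  9 10 11 12 13 14
  n  1  0  1  2  3  4  5  6  7  8  9 10 11 12 13
  o  2  1  0  1  2  3  4  5  6  7  8  9 10 11 12
  a  3  2  1  1  1  2  3  4  5  6  7  8  9 10 11
  p  4  3  2  1  2  2  2  3  4  5  6  7  8  9 10
  a  5  4  3  2  1  2  3  3  4  5  6  7  8  9 10
  j  6  5  4  3  2  2  3  4  3  4  5  6  7  8  9
  r  7  6  5  4  3  3  3  4  4  3  4  5  6  7  8
  u  8  7  6  5  4  4  4  4  5  4  4  5  6  7  8
  m  9  8  7  6  5  5  5  5  5  5  5  5  5  6  7
  g 10  9  8  7  6  6  6  6  6  6  6  6  6  5  6
  h 11 10  9  8  7  7  7  7  7  7  7  7  7  6  5
The bottom-right entry gives D[11][14] = 5, so no sequence of fewer than 5 edits works. Backtracking through the table gives one optimal edit sequence (5 edits):
  noapajrumgh → nopapajrumgh (ins p @3)
  nopapajrumgh → nopaapajrumgh (ins a @4)
  nopaapajrumgh → nopaapdjrumgh (sub a→d @7)
  nopaapdjrumgh → nopaapdjrsumgh (ins s @10)
  nopaapdjrsumgh → nopaapdjrssmgh (sub u→s @11)
Edit distance = 5.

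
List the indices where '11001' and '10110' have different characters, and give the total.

Differing positions: 2, 3, 4, 5. Hamming distance = 4.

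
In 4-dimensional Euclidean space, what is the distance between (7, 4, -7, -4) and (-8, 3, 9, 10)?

√(Σ(x_i - y_i)²) = √((7 - (-8))² + (4 - 3)² + (-7 - 9)² + (-4 - 10)²)
= √(15² + 1² + (-16)² + (-14)²) = √(225 + 1 + 256 + 196) = √678 ≈ 26.0384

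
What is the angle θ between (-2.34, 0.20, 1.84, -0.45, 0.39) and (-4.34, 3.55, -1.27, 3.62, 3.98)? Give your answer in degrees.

With u = (-2.34, 0.20, 1.84, -0.45, 0.39), v = (-4.34, 3.55, -1.27, 3.62, 3.98):
u·v = (-2.34)·(-4.34) + 0.2·3.55 + 1.84·(-1.27) + (-0.45)·3.62 + 0.39·3.98 = 10.1556 + 0.71 + (-2.3368) + (-1.629) + 1.5522 = 8.452.
|u| = √((-2.34)² + 0.2² + 1.84² + (-0.45)² + 0.39²) = √(5.4756 + 0.04 + 3.3856 + 0.2025 + 0.1521) = √9.2558, |v| = √((-4.34)² + 3.55² + (-1.27)² + 3.62² + 3.98²) = √(18.8356 + 12.6025 + 1.6129 + 13.1044 + 15.8404) = √61.9958.
cos θ = (u·v)/(|u||v|) = 8.452/(√9.2558·√61.9958) ≈ 0.352835
θ = arccos(0.352835) ≈ 69.34°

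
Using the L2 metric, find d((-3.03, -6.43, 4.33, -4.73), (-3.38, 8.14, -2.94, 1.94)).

√(Σ(x_i - y_i)²) = √((-3.03 - (-3.38))² + (-6.43 - 8.14)² + (4.33 - (-2.94))² + (-4.73 - 1.94)²)
= √(0.35² + (-14.57)² + 7.27² + (-6.67)²) = √(0.1225 + 212.2849 + 52.8529 + 44.4889) = √309.7492 ≈ 17.5997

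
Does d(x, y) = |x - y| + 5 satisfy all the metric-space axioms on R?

No. d fails identity of indiscernibles (specifically d(x,x) = 0): d(-7, -7) = |-7 - (-7)| + 5 = 0 + 5 = 5 ≠ 0.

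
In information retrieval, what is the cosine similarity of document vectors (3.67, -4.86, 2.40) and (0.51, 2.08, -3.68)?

With u = (3.67, -4.86, 2.40), v = (0.51, 2.08, -3.68):
u·v = 3.67·0.51 + (-4.86)·2.08 + 2.4·(-3.68) = 1.8717 + (-10.1088) + (-8.832) = -17.0691.
|u| = √(3.67² + (-4.86)² + 2.4²) = √(13.4689 + 23.6196 + 5.76) = √42.8485, |v| = √(0.51² + 2.08² + (-3.68)²) = √(0.2601 + 4.3264 + 13.5424) = √18.1289.
cos θ = (u·v)/(|u||v|) = -17.0691/(√42.8485·√18.1289) ≈ -0.6124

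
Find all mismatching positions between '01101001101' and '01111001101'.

Differing positions: 4. Hamming distance = 1.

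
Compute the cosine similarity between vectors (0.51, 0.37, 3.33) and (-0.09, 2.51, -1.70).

With u = (0.51, 0.37, 3.33), v = (-0.09, 2.51, -1.70):
u·v = 0.51·(-0.09) + 0.37·2.51 + 3.33·(-1.7) = (-0.0459) + 0.9287 + (-5.661) = -4.7782.
|u| = √(0.51² + 0.37² + 3.33²) = √(0.2601 + 0.1369 + 11.0889) = √11.4859, |v| = √((-0.09)² + 2.51² + (-1.7)²) = √(0.0081 + 6.3001 + 2.89) = √9.1982.
cos θ = (u·v)/(|u||v|) = -4.7782/(√11.4859·√9.1982) ≈ -0.4649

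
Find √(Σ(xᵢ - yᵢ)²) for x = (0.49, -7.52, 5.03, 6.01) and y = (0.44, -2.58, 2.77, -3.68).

√(Σ(x_i - y_i)²) = √((0.49 - 0.44)² + (-7.52 - (-2.58))² + (5.03 - 2.77)² + (6.01 - (-3.68))²)
= √(0.05² + (-4.94)² + 2.26² + 9.69²) = √(0.0025 + 24.4036 + 5.1076 + 93.8961) = √123.4098 ≈ 11.109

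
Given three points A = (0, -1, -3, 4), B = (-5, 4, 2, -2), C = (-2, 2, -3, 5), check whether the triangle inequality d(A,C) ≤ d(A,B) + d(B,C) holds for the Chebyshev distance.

d(A,B) = max(5, 5, 5, 6) = 6, d(B,C) = max(3, 2, 5, 7) = 7, d(A,C) = max(2, 3, 0, 1) = 3.
d(A,C) = 3 ≤ 6 + 7 = 13. Triangle inequality is satisfied.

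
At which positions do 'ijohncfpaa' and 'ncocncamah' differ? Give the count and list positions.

Differing positions: 1, 2, 4, 7, 8, 10. Hamming distance = 6.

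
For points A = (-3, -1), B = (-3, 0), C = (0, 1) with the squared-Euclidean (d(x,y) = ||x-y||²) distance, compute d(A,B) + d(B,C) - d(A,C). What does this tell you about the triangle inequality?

d(A,B) = 0² + 1² = 1, d(B,C) = 3² + 1² = 10, d(A,C) = 3² + 2² = 13.
d(A,B) + d(B,C) - d(A,C) = 1 + 10 - 13 = 11 - 13 = -2. This is < 0, so the triangle inequality FAILS for these points (squared-Euclidean is not a metric).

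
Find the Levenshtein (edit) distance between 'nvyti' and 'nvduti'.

Let D[i][j] be the edit distance between the first i characters of 'nvyti' and the first j characters of 'nvduti', with D[i][0] = i, D[0][j] = j, and D[i][j] = D[i-1][j-1] if the characters match, else 1 + min(D[i-1][j], D[i][j-1], D[i-1][j-1]). Filling the table (rows: prefixes of 'nvyti', columns: prefixes of 'nvduti'):
     ε  n  v  d  u  t  i
  ε  0  1  2  3  4  5  6
  n  1  0  1  2  3  4  5
  v  2  1  0  1  2  3  4
  y  3  2  1  1  2  3  4
  t  4  3  2  2  2  2  3
  i  5  4  3  3  3  3  2
The bottom-right entry gives D[5][6] = 2, so no sequence of fewer than 2 edits works. Backtracking through the table gives one optimal edit sequence (2 edits):
  nvyti → nvdyti (ins d @3)
  nvdyti → nvduti (sub y→u @4)
Edit distance = 2.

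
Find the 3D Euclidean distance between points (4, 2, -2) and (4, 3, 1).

√(Σ(x_i - y_i)²) = √((4 - 4)² + (2 - 3)² + (-2 - 1)²)
= √(0² + (-1)² + (-3)²) = √(0 + 1 + 9) = √10 ≈ 3.1623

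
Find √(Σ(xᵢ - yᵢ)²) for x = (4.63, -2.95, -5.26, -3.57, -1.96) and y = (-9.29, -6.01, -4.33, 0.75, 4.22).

√(Σ(x_i - y_i)²) = √((4.63 - (-9.29))² + (-2.95 - (-6.01))² + (-5.26 - (-4.33))² + (-3.57 - 0.75)² + (-1.96 - 4.22)²)
= √(13.92² + 3.06² + (-0.93)² + (-4.32)² + (-6.18)²) = √(193.7664 + 9.3636 + 0.8649 + 18.6624 + 38.1924) = √260.8497 ≈ 16.1508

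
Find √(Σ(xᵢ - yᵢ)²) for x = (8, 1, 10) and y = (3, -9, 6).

√(Σ(x_i - y_i)²) = √((8 - 3)² + (1 - (-9))² + (10 - 6)²)
= √(5² + 10² + 4²) = √(25 + 100 + 16) = √141 ≈ 11.8743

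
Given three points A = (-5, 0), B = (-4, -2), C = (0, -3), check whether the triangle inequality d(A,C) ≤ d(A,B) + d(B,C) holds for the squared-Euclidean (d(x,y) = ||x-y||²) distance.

d(A,B) = 1² + 2² = 5, d(B,C) = 4² + 1² = 17, d(A,C) = 5² + 3² = 34.
d(A,C) = 34 > 5 + 17 = 22. Triangle inequality is VIOLATED. (Squared-Euclidean is not a metric — this is a counterexample.)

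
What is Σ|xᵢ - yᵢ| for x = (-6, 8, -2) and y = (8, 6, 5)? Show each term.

Σ|x_i - y_i| = |-6 - 8| + |8 - 6| + |-2 - 5| = 14 + 2 + 7 = 23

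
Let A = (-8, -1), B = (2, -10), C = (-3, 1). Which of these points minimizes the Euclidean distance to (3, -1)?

Distances: d(A) = 11, d(B) ≈ 9.0554, d(C) ≈ 6.3246. Nearest: C = (-3, 1) with distance 6.3246.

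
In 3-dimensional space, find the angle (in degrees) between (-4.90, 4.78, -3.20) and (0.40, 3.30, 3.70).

With u = (-4.90, 4.78, -3.20), v = (0.40, 3.30, 3.70):
u·v = (-4.9)·0.4 + 4.78·3.3 + (-3.2)·3.7 = (-1.96) + 15.774 + (-11.84) = 1.974.
|u| = √((-4.9)² + 4.78² + (-3.2)²) = √(24.01 + 22.8484 + 10.24) = √57.0984, |v| = √(0.4² + 3.3² + 3.7²) = √(0.16 + 10.89 + 13.69) = √24.74.
cos θ = (u·v)/(|u||v|) = 1.974/(√57.0984·√24.74) ≈ 0.052521
θ = arccos(0.052521) ≈ 86.99°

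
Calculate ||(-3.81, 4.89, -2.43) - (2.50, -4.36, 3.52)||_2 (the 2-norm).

(Σ|x_i - y_i|^2)^(1/2) = (|-3.81 - 2.5|^2 + |4.89 - (-4.36)|^2 + |-2.43 - 3.52|^2)^(1/2)
= (6.31^2 + 9.25^2 + 5.95^2)^(1/2) = (39.8161 + 85.5625 + 35.4025)^(1/2) = (160.7811)^(1/2) ≈ 12.6799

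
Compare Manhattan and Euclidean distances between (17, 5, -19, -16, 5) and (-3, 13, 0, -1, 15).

L1 = |17 - (-3)| + |5 - 13| + |-19 - 0| + |-16 - (-1)| + |5 - 15| = 20 + 8 + 19 + 15 + 10 = 72
L2 = √(20² + 8² + 19² + 15² + 10²) = √1150 ≈ 33.9116
L1 ≥ L2 always (equality iff movement is along one axis); L1 > L2 here.
Ratio L1/L2 = 72/√1150 ≈ 2.1232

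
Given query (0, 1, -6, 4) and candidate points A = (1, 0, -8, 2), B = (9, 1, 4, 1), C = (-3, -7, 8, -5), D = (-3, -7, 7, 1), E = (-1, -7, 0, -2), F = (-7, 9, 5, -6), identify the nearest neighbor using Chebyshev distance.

Distances: d(A) = 2, d(B) = 10, d(C) = 14, d(D) = 13, d(E) = 8, d(F) = 11. Nearest: A = (1, 0, -8, 2) with distance 2.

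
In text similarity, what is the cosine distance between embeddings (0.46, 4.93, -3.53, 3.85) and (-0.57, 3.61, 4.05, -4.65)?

With u = (0.46, 4.93, -3.53, 3.85), v = (-0.57, 3.61, 4.05, -4.65):
u·v = 0.46·(-0.57) + 4.93·3.61 + (-3.53)·4.05 + 3.85·(-4.65) = (-0.2622) + 17.7973 + (-14.2965) + (-17.9025) = -14.6639.
|u| = √(0.46² + 4.93² + (-3.53)² + 3.85²) = √(0.2116 + 24.3049 + 12.4609 + 14.8225) = √51.7999, |v| = √((-0.57)² + 3.61² + 4.05² + (-4.65)²) = √(0.3249 + 13.0321 + 16.4025 + 21.6225) = √51.382.
cos θ = (u·v)/(|u||v|) = -14.6639/(√51.7999·√51.382) ≈ -0.2842
Cosine distance = 1 - cos θ ≈ 1 - (-0.2842) = 1.2842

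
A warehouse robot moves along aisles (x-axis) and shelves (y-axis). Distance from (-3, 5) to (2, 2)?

Σ|x_i - y_i| = |-3 - 2| + |5 - 2| = 5 + 3 = 8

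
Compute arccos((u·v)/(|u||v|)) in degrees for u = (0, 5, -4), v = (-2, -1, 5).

With u = (0, 5, -4), v = (-2, -1, 5):
u·v = 0·(-2) + 5·(-1) + (-4)·5 = 0 + (-5) + (-20) = -25.
|u| = √(0² + 5² + (-4)²) = √41, |v| = √((-2)² + (-1)² + 5²) = √30, so |u||v| = √(41·30) = √1230.
cos θ = (u·v)/(|u||v|) = -25/√1230 ≈ -0.712832
θ = arccos(-0.712832) ≈ 135.47°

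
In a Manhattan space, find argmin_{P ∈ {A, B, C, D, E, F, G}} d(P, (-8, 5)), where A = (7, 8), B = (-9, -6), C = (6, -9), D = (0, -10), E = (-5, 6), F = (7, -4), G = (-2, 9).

Distances: d(A) = 18, d(B) = 12, d(C) = 28, d(D) = 23, d(E) = 4, d(F) = 24, d(G) = 10. Nearest: E = (-5, 6) with distance 4.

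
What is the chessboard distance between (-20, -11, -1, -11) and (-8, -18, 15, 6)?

max(|x_i - y_i|) = max(|-20 - (-8)|, |-11 - (-18)|, |-1 - 15|, |-11 - 6|) = max(12, 7, 16, 17) = 17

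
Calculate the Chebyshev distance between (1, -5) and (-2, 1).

max(|x_i - y_i|) = max(|1 - (-2)|, |-5 - 1|) = max(3, 6) = 6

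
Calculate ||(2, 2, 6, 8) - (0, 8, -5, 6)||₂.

√(Σ(x_i - y_i)²) = √((2 - 0)² + (2 - 8)² + (6 - (-5))² + (8 - 6)²)
= √(2² + (-6)² + 11² + 2²) = √(4 + 36 + 121 + 4) = √165 ≈ 12.8452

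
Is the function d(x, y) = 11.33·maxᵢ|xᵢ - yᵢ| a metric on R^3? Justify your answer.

Yes. The L∞ (Chebyshev) norm induces a metric on R^3, and multiplying a metric by a positive constant 11.33 > 0 preserves all four axioms: non-negativity (11.33·||x-y|| ≥ 0), identity (11.33·||x-y|| = 0 ⟺ ||x-y|| = 0 ⟺ x = y), symmetry (||x-y|| = ||y-x||), and the triangle inequality (11.33·||x-z|| ≤ 11.33·||x-y|| + 11.33·||y-z||). So d is a metric.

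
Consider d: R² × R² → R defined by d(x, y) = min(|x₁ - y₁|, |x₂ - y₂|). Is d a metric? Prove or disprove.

No. d fails identity of indiscernibles: take x = (4, 0) and y = (4, 5). Then d(x,y) = min(|4 - 4|, |0 - 5|) = min(0, 5) = 0, yet x ≠ y.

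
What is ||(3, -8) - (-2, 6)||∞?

max(|x_i - y_i|) = max(|3 - (-2)|, |-8 - 6|) = max(5, 14) = 14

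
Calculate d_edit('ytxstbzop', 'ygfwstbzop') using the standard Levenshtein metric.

Let D[i][j] be the edit distance between the first i characters of 'ytxstbzop' and the first j characters of 'ygfwstbzop', with D[i][0] = i, D[0][j] = j, and D[i][j] = D[i-1][j-1] if the characters match, else 1 + min(D[i-1][j], D[i][j-1], D[i-1][j-1]). Filling the table (rows: prefixes of 'ytxstbzop', columns: prefixes of 'ygfwstbzop'):
     ε  y  g  f  w  s  t  b  z  o  p
  ε  0  1  2  3  4  5  6  7  8  9 10
  y  1  0  1  2  3  4  5  6  7  8  9
  t  2  1  1  2  3  4  4  5  6  7  8
  x  3  2  2  2  3  4  5  5  6  7  8
  s  4  3  3  3  3  3  4  5  6  7  8
  t  5  4  4  4  4  4  3  4  5  6  7
  b  6  5  5  5  5  5  4  3  4  5  6
  z  7  6  6  6  6  6  5  4  3  4  5
  o  8  7  7  7  7  7  6  5  4  3  4
  p  9  8  8  8  8  8  7  6  5  4  3
The bottom-right entry gives D[9][10] = 3, so no sequence of fewer than 3 edits works. Backtracking through the table gives one optimal edit sequence (3 edits):
  ytxstbzop → ygtxstbzop (ins g @2)
  ygtxstbzop → ygfxstbzop (sub t→f @3)
  ygfxstbzop → ygfwstbzop (sub x→w @4)
Edit distance = 3.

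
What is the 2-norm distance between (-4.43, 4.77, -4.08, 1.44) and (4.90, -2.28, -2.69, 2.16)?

(Σ|x_i - y_i|^2)^(1/2) = (|-4.43 - 4.9|^2 + |4.77 - (-2.28)|^2 + |-4.08 - (-2.69)|^2 + |1.44 - 2.16|^2)^(1/2)
= (9.33^2 + 7.05^2 + 1.39^2 + 0.72^2)^(1/2) = (87.0489 + 49.7025 + 1.9321 + 0.5184)^(1/2) = (139.2019)^(1/2) ≈ 11.7984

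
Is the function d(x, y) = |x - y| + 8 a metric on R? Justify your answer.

No. d fails identity of indiscernibles (specifically d(x,x) = 0): d(8, 8) = |8 - 8| + 8 = 0 + 8 = 8 ≠ 0.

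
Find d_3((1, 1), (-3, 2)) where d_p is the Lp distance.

(Σ|x_i - y_i|^3)^(1/3) = (|1 - (-3)|^3 + |1 - 2|^3)^(1/3)
= (4^3 + 1^3)^(1/3) = (64 + 1)^(1/3) = (65)^(1/3) ≈ 4.0207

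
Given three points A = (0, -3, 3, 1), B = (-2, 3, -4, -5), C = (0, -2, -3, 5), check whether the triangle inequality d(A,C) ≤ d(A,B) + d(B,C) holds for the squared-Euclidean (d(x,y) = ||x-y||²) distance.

d(A,B) = 2² + 6² + 7² + 6² = 125, d(B,C) = 2² + 5² + 1² + 10² = 130, d(A,C) = 0² + 1² + 6² + 4² = 53.
d(A,C) = 53 ≤ 125 + 130 = 255. Triangle inequality is satisfied.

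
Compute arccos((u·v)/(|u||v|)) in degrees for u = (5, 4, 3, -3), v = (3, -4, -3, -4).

With u = (5, 4, 3, -3), v = (3, -4, -3, -4):
u·v = 5·3 + 4·(-4) + 3·(-3) + (-3)·(-4) = 15 + (-16) + (-9) + 12 = 2.
|u| = √(5² + 4² + 3² + (-3)²) = √59, |v| = √(3² + (-4)² + (-3)² + (-4)²) = √50, so |u||v| = √(59·50) = √2950.
cos θ = (u·v)/(|u||v|) = 2/√2950 ≈ 0.036823
θ = arccos(0.036823) ≈ 87.89°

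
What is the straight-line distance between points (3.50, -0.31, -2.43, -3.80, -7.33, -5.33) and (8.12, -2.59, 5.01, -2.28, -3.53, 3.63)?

√(Σ(x_i - y_i)²) = √((3.5 - 8.12)² + (-0.31 - (-2.59))² + (-2.43 - 5.01)² + (-3.8 - (-2.28))² + (-7.33 - (-3.53))² + (-5.33 - 3.63)²)
= √((-4.62)² + 2.28² + (-7.44)² + (-1.52)² + (-3.8)² + (-8.96)²) = √(21.3444 + 5.1984 + 55.3536 + 2.3104 + 14.44 + 80.2816) = √178.9284 ≈ 13.3764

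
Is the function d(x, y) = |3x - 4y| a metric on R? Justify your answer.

No. d fails symmetry: d(5, 6) = |3·5 - 4·6| = |-9| = 9, but d(6, 5) = |3·6 - 4·5| = |-2| = 2. Since 9 ≠ 2, d(x,y) ≠ d(y,x) in general.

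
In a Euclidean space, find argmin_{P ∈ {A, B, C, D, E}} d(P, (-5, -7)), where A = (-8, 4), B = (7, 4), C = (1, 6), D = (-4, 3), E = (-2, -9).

Distances: d(A) ≈ 11.4018, d(B) ≈ 16.2788, d(C) ≈ 14.3178, d(D) ≈ 10.0499, d(E) ≈ 3.6056. Nearest: E = (-2, -9) with distance 3.6056.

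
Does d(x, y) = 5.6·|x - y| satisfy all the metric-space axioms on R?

Yes. Since |x - y| is a metric on R and 5.6 > 0, the positive scalar multiple 5.6·|x - y| is also a metric: scaling by a positive constant preserves non-negativity, identity (d=0 ⟺ |x-y|=0 ⟺ x=y), symmetry, and the triangle inequality.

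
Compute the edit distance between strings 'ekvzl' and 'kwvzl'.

Let D[i][j] be the edit distance between the first i characters of 'ekvzl' and the first j characters of 'kwvzl', with D[i][0] = i, D[0][j] = j, and D[i][j] = D[i-1][j-1] if the characters match, else 1 + min(D[i-1][j], D[i][j-1], D[i-1][j-1]). Filling the table (rows: prefixes of 'ekvzl', columns: prefixes of 'kwvzl'):
     ε  k  w  v  z  l
  ε  0  1  2  3  4  5
  e  1  1  2  3  4  5
  k  2  1  2  3  4  5
  v  3  2  2  2  3  4
  z  4  3  3  3  2  3
  l  5  4  4  4  3  2
The bottom-right entry gives D[5][5] = 2, so no sequence of fewer than 2 edits works. Backtracking through the table gives one optimal edit sequence (2 edits):
  ekvzl → kkvzl (sub e→k @1)
  kkvzl → kwvzl (sub k→w @2)
Edit distance = 2.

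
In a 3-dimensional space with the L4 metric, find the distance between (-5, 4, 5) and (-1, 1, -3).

(Σ|x_i - y_i|^4)^(1/4) = (|-5 - (-1)|^4 + |4 - 1|^4 + |5 - (-3)|^4)^(1/4)
= (4^4 + 3^4 + 8^4)^(1/4) = (256 + 81 + 4096)^(1/4) = (4433)^(1/4) ≈ 8.1597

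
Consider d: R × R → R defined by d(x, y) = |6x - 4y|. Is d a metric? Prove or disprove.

No. d fails symmetry: d(9, 1) = |6·9 - 4·1| = |50| = 50, but d(1, 9) = |6·1 - 4·9| = |-30| = 30. Since 50 ≠ 30, d(x,y) ≠ d(y,x) in general.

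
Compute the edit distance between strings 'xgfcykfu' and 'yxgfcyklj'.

Let D[i][j] be the edit distance between the first i characters of 'xgfcykfu' and the first j characters of 'yxgfcyklj', with D[i][0] = i, D[0][j] = j, and D[i][j] = D[i-1][j-1] if the characters match, else 1 + min(D[i-1][j], D[i][j-1], D[i-1][j-1]). Filling the table (rows: prefixes of 'xgfcykfu', columns: prefixes of 'yxgfcyklj'):
     ε  y  x  g  f  c  y  k  l  j
  ε  0  1  2  3  4  5  6  7  8  9
  x  1  1  1  2  3  4  5  6  7  8
  g  2  2  2  1  2  3  4  5  6  7
  f  3  3  3  2  1  2  3  4  5  6
  c  4  4  4  3  2  1  2  3  4  5
  y  5  4  5  4  3  2  1  2  3  4
  k  6  5  5  5  4  3  2  1  2  3
  f  7  6  6  6  5  4  3  2  2  3
  u  8  7  7  7  6  5  4  3  3  3
The bottom-right entry gives D[8][9] = 3, so no sequence of fewer than 3 edits works. Backtracking through the table gives one optimal edit sequence (3 edits):
  xgfcykfu → yxgfcykfu (ins y @1)
  yxgfcykfu → yxgfcyklu (sub f→l @8)
  yxgfcyklu → yxgfcyklj (sub u→j @9)
Edit distance = 3.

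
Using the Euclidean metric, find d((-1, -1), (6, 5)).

√(Σ(x_i - y_i)²) = √((-1 - 6)² + (-1 - 5)²)
= √((-7)² + (-6)²) = √(49 + 36) = √85 ≈ 9.2195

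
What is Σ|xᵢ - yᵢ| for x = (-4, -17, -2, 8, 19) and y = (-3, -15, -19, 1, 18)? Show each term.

Σ|x_i - y_i| = |-4 - (-3)| + |-17 - (-15)| + |-2 - (-19)| + |8 - 1| + |19 - 18| = 1 + 2 + 17 + 7 + 1 = 28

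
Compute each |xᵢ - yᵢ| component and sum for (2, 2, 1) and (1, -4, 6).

Σ|x_i - y_i| = |2 - 1| + |2 - (-4)| + |1 - 6| = 1 + 6 + 5 = 12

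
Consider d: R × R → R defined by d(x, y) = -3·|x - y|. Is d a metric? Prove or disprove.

No. With c = -3 < 0, d fails non-negativity: d(3, 10) = -3·|3 - 10| = -3·7 = -21 < 0.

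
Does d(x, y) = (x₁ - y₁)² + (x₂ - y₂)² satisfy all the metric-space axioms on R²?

No. The squared Euclidean distance fails the triangle inequality. Counterexample: x = (0, 0), y = (1, 4), z = (2, 8). d(x,z) = 2² + 8² = 68, but d(x,y) + d(y,z) = (1² + 4²) + (1² + 4²) = 17 + 17 = 34. Since 68 > 34, the triangle inequality is violated. (Note: √d, the ordinary Euclidean distance, IS a metric.)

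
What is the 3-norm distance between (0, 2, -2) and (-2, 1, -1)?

(Σ|x_i - y_i|^3)^(1/3) = (|0 - (-2)|^3 + |2 - 1|^3 + |-2 - (-1)|^3)^(1/3)
= (2^3 + 1^3 + 1^3)^(1/3) = (8 + 1 + 1)^(1/3) = (10)^(1/3) ≈ 2.1544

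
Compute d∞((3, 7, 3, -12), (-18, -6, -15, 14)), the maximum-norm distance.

max(|x_i - y_i|) = max(|3 - (-18)|, |7 - (-6)|, |3 - (-15)|, |-12 - 14|) = max(21, 13, 18, 26) = 26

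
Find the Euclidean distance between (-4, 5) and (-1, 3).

√(Σ(x_i - y_i)²) = √((-4 - (-1))² + (5 - 3)²)
= √((-3)² + 2²) = √(9 + 4) = √13 ≈ 3.6056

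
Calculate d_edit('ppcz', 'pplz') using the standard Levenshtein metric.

Let D[i][j] be the edit distance between the first i characters of 'ppcz' and the first j characters of 'pplz', with D[i][0] = i, D[0][j] = j, and D[i][j] = D[i-1][j-1] if the characters match, else 1 + min(D[i-1][j], D[i][j-1], D[i-1][j-1]). Filling the table (rows: prefixes of 'ppcz', columns: prefixes of 'pplz'):
     ε  p  p  l  z
  ε  0  1  2  3  4
  p  1  0  1  2  3
  p  2  1  0  1  2
  c  3  2  1  1  2
  z  4  3  2  2  1
The bottom-right entry gives D[4][4] = 1, so no sequence of fewer than 1 edit works. Backtracking through the table gives one optimal edit sequence (1 edit):
  ppcz → pplz (sub c→l @3)
Edit distance = 1.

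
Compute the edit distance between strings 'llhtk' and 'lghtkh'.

Let D[i][j] be the edit distance between the first i characters of 'llhtk' and the first j characters of 'lghtkh', with D[i][0] = i, D[0][j] = j, and D[i][j] = D[i-1][j-1] if the characters match, else 1 + min(D[i-1][j], D[i][j-1], D[i-1][j-1]). Filling the table (rows: prefixes of 'llhtk', columns: prefixes of 'lghtkh'):
     ε  l  g  h  t  k  h
  ε  0  1  2  3  4  5  6
  l  1  0  1  2  3  4  5
  l  2  1  1  2  3  4  5
  h  3  2  2  1  2  3  4
  t  4  3  3  2  1  2  3
  k  5  4  4  3  2  1  2
The bottom-right entry gives D[5][6] = 2, so no sequence of fewer than 2 edits works. Backtracking through the table gives one optimal edit sequence (2 edits):
  llhtk → lghtk (sub l→g @2)
  lghtk → lghtkh (ins h @6)
Edit distance = 2.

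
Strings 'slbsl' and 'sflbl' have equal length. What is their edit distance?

Let D[i][j] be the edit distance between the first i characters of 'slbsl' and the first j characters of 'sflbl', with D[i][0] = i, D[0][j] = j, and D[i][j] = D[i-1][j-1] if the characters match, else 1 + min(D[i-1][j], D[i][j-1], D[i-1][j-1]). Filling the table (rows: prefixes of 'slbsl', columns: prefixes of 'sflbl'):
     ε  s  f  l  b  l
  ε  0  1  2  3  4  5
  s  1  0  1  2  3  4
  l  2  1  1  1  2  3
  b  3  2  2  2  1  2
  s  4  3  3  3  2  2
  l  5  4  4  3  3  2
The bottom-right entry gives D[5][5] = 2, so no sequence of fewer than 2 edits works. Backtracking through the table gives one optimal edit sequence (2 edits):
  slbsl → sflbsl (ins f @2)
  sflbsl → sflbl (del s @5)
Edit distance = 2.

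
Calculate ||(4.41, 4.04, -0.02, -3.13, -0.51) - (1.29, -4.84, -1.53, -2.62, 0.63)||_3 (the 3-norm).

(Σ|x_i - y_i|^3)^(1/3) = (|4.41 - 1.29|^3 + |4.04 - (-4.84)|^3 + |-0.02 - (-1.53)|^3 + |-3.13 - (-2.62)|^3 + |-0.51 - 0.63|^3)^(1/3)
= (3.12^3 + 8.88^3 + 1.51^3 + 0.51^3 + 1.14^3)^(1/3) ≈ (30.3713 + 700.2271 + 3.443 + 0.1327 + 1.4815)^(1/3) = (735.6556)^(1/3) ≈ 9.0273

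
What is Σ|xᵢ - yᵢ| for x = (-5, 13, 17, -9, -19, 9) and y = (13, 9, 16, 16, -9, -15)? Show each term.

Σ|x_i - y_i| = |-5 - 13| + |13 - 9| + |17 - 16| + |-9 - 16| + |-19 - (-9)| + |9 - (-15)| = 18 + 4 + 1 + 25 + 10 + 24 = 82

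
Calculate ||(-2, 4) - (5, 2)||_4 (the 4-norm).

(Σ|x_i - y_i|^4)^(1/4) = (|-2 - 5|^4 + |4 - 2|^4)^(1/4)
= (7^4 + 2^4)^(1/4) = (2401 + 16)^(1/4) = (2417)^(1/4) ≈ 7.0116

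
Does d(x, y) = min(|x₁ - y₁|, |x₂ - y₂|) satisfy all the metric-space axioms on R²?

No. d fails identity of indiscernibles: take x = (5, 0) and y = (5, 5). Then d(x,y) = min(|5 - 5|, |0 - 5|) = min(0, 5) = 0, yet x ≠ y.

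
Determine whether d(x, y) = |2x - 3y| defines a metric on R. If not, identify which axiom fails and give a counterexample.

No. d fails symmetry: d(9, 5) = |2·9 - 3·5| = |3| = 3, but d(5, 9) = |2·5 - 3·9| = |-17| = 17. Since 3 ≠ 17, d(x,y) ≠ d(y,x) in general.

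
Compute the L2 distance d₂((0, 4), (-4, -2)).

√(Σ(x_i - y_i)²) = √((0 - (-4))² + (4 - (-2))²)
= √(4² + 6²) = √(16 + 36) = √52 ≈ 7.2111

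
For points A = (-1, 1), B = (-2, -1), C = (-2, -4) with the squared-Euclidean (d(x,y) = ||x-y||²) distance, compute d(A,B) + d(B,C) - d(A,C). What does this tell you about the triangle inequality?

d(A,B) = 1² + 2² = 5, d(B,C) = 0² + 3² = 9, d(A,C) = 1² + 5² = 26.
d(A,B) + d(B,C) - d(A,C) = 5 + 9 - 26 = 14 - 26 = -12. This is < 0, so the triangle inequality FAILS for these points (squared-Euclidean is not a metric).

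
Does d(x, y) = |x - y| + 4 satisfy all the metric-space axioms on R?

No. d fails identity of indiscernibles (specifically d(x,x) = 0): d(-3, -3) = |-3 - (-3)| + 4 = 0 + 4 = 4 ≠ 0.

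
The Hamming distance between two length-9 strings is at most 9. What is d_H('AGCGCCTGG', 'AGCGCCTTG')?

Differing positions: 8. Hamming distance = 1. The maximum possible Hamming distance for length-9 strings is 9, so d_H/9 = 1/9 ≈ 0.1111.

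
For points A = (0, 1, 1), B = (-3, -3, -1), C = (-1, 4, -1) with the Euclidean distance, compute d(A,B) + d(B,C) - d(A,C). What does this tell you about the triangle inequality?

d(A,B) = √(3² + 4² + 2²) = √29 ≈ 5.3852, d(B,C) = √(2² + 7² + 0²) = √53 ≈ 7.2801, d(A,C) = √(1² + 3² + 2²) = √14 ≈ 3.7417.
d(A,B) + d(B,C) - d(A,C) = 5.3852 + 7.2801 - 3.7417 = 12.6653 - 3.7417 = 8.9236 (to 4 decimal places). This is ≥ 0, so the triangle inequality holds for these points.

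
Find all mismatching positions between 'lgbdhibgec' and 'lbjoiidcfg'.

Differing positions: 2, 3, 4, 5, 7, 8, 9, 10. Hamming distance = 8.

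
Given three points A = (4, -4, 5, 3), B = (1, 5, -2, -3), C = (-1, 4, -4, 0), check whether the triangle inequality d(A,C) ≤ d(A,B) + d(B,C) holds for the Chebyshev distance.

d(A,B) = max(3, 9, 7, 6) = 9, d(B,C) = max(2, 1, 2, 3) = 3, d(A,C) = max(5, 8, 9, 3) = 9.
d(A,C) = 9 ≤ 9 + 3 = 12. Triangle inequality is satisfied.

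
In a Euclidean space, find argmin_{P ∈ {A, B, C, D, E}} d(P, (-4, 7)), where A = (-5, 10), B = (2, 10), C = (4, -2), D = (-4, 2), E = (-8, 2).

Distances: d(A) ≈ 3.1623, d(B) ≈ 6.7082, d(C) ≈ 12.0416, d(D) = 5, d(E) ≈ 6.4031. Nearest: A = (-5, 10) with distance 3.1623.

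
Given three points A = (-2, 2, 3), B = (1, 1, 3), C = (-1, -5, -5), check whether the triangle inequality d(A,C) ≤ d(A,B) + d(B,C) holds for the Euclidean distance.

d(A,B) = √(3² + 1² + 0²) = √10 ≈ 3.1623, d(B,C) = √(2² + 6² + 8²) = √104 ≈ 10.198, d(A,C) = √(1² + 7² + 8²) = √114 ≈ 10.6771.
d(A,C) ≈ 10.6771 ≤ 3.1623 + 10.198 = 13.3603. Triangle inequality is satisfied.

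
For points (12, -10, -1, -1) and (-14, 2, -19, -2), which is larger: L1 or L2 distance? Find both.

L1 = |12 - (-14)| + |-10 - 2| + |-1 - (-19)| + |-1 - (-2)| = 26 + 12 + 18 + 1 = 57
L2 = √(26² + 12² + 18² + 1²) = √1145 ≈ 33.8378
L1 ≥ L2 always (equality iff movement is along one axis); L1 > L2 here.
Ratio L1/L2 = 57/√1145 ≈ 1.6845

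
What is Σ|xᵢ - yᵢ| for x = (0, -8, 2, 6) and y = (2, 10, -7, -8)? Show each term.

Σ|x_i - y_i| = |0 - 2| + |-8 - 10| + |2 - (-7)| + |6 - (-8)| = 2 + 18 + 9 + 14 = 43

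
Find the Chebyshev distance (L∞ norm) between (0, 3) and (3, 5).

max(|x_i - y_i|) = max(|0 - 3|, |3 - 5|) = max(3, 2) = 3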